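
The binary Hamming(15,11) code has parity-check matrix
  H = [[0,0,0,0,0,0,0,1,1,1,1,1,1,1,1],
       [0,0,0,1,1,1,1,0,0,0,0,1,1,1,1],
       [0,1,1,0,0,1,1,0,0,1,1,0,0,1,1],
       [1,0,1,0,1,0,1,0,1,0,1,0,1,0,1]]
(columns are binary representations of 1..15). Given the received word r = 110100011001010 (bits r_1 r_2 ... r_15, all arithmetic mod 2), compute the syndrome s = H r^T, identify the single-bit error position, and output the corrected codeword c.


s = (0, 1, 0, 0)^T, error position = 4, corrected codeword c = 110000011001010

Compute s = H r^T mod 2 one row at a time:
  s_1 = 1 + 1 + 0 + 0 + 1 + 0 + 1 + 0 = 4 ≡ 0 (mod 2).
  s_2 = 1 + 0 + 0 + 0 + 1 + 0 + 1 + 0 = 3 ≡ 1 (mod 2).
  s_3 = 1 + 0 + 0 + 0 + 0 + 0 + 1 + 0 = 2 ≡ 0 (mod 2).
  s_4 = 1 + 0 + 0 + 0 + 1 + 0 + 0 + 0 = 2 ≡ 0 (mod 2).
s = (0, 1, 0, 0)^T — this equals column 4 of H (binary 0100), so error is at position 4.
Correct: flip bit 4 of r = 110100011001010 to get c = 110000011001010.


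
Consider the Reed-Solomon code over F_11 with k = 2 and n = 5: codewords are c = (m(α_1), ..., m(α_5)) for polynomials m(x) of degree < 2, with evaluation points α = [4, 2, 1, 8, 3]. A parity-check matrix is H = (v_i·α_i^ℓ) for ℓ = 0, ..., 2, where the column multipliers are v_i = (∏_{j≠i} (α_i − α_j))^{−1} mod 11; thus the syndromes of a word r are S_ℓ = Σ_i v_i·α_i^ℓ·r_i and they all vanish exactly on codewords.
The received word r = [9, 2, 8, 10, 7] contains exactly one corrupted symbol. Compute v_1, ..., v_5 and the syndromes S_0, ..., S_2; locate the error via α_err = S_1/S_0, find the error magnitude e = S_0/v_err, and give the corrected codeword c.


S = (7, 6, 2), error at position 1, error magnitude e = 8, c = [1, 2, 8, 10, 7].

Step 1: column multipliers v_i = (∏_{j≠i}(α_i − α_j))^{−1} mod 11.
  i = 1 (α = 4): (4−2)(4−1)(4−8)(4−3) = 2·3·(−4)·1 = −24 ≡ 9, so v_1 = 9^{−1} = 5 (mod 11).
  i = 2 (α = 2): (2−4)(2−1)(2−8)(2−3) = (−2)·1·(−6)·(−1) = −12 ≡ 10, so v_2 = 10^{−1} = 10 (mod 11).
  i = 3 (α = 1): (1−4)(1−2)(1−8)(1−3) = (−3)·(−1)·(−7)·(−2) = 42 ≡ 9, so v_3 = 9^{−1} = 5 (mod 11).
  i = 4 (α = 8): (8−4)(8−2)(8−1)(8−3) = 4·6·7·5 = 840 ≡ 4, so v_4 = 4^{−1} = 3 (mod 11).
  i = 5 (α = 3): (3−4)(3−2)(3−1)(3−8) = (−1)·1·2·(−5) = 10 ≡ 10, so v_5 = 10^{−1} = 10 (mod 11).
  v = [5, 10, 5, 3, 10].
Step 2: syndromes of r = [9, 2, 8, 10, 7] (all sums mod 11).
  S_0 = Σ v_i r_i = 5·9 + 10·2 + 5·8 + 3·10 + 10·7 = 205 ≡ 7.
  S_1 = Σ v_i α_i r_i = 5·4·9 + 10·2·2 + 5·1·8 + 3·8·10 + 10·3·7 = 710 ≡ 6.
  α_i^2 mod 11 = [5, 4, 1, 9, 9].
  S_2 = Σ v_i α_i^2 r_i = 5·5·9 + 10·4·2 + 5·1·8 + 3·9·10 + 10·9·7 = 1245 ≡ 2.
  S = (7, 6, 2) ≠ 0, so r is not a codeword (an error is present).
Step 3: locate the error. For a single error e at position i, S_ℓ = v_i·e·α_i^ℓ, so α_err = S_1/S_0.
  S_0^{−1} = 7^{−1} = 8 (mod 11), so α_err = 6·8 = 48 ≡ 4 = α_1. Error position i = 1.
  Consistency check: S_2/S_1 = 2·2 = 4 ≡ 4 = α_err ✓ (single-error assumption holds).
Step 4: error magnitude e = S_0/v_1 = S_0·∏_{j≠1}(α_1 − α_j) = 7·9 = 63 ≡ 8 (mod 11).
Step 5: correct position 1: c_1 = r_1 − e = 9 − 8 ≡ 1 (mod 11). Hence c = [1, 2, 8, 10, 7].
  Check: interpolating c through the α_i gives m(x) = 3 + 5·x (degree < 2) with m(α_i) = c_i for every i, so c is indeed a codeword.


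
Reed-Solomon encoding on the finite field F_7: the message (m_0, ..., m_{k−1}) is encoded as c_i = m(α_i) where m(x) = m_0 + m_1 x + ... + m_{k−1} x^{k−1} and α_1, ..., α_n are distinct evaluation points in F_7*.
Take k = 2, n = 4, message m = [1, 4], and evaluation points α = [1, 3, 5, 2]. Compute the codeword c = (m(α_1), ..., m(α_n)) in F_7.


c = [5, 6, 0, 2]

Message polynomial: m(x) = 1 + 4·x (mod 7).
For each evaluation point α_i, compute m(α_i) mod 7:
  α_1 = 1: Horner steps 4 → 5, so m(1) = 5.
  α_2 = 3: Horner steps 4 → 6, so m(3) = 6.
  α_3 = 5: Horner steps 4 → 0, so m(5) = 0.
  α_4 = 2: Horner steps 4 → 2, so m(2) = 2.
Codeword c = [5, 6, 0, 2] ∈ F_7^4.


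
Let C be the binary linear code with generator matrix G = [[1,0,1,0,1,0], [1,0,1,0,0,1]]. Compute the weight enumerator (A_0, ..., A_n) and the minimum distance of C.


Weight distribution: A_0 = 1, A_2 = 1, A_3 = 2. Minimum distance d = 2.

Enumerate all 2^2 = 4 messages m ∈ F_2^2.
For each, compute codeword c = mG in F_2^6, then tally its weight.
  m = 00 → c = 000000, weight = 0.
  m = 10 → c = 101010, weight = 3.
  m = 01 → c = 101001, weight = 3.
  m = 11 → c = 000011, weight = 2.
Tally weights:
  weight 0: 1 codewords.
  weight 2: 1 codewords.
  weight 3: 2 codewords.
Minimum distance d = smallest w > 0 with A_w > 0 = 2.
Sanity: Σ A_w = 4 = 2^2 = 4 ✓.


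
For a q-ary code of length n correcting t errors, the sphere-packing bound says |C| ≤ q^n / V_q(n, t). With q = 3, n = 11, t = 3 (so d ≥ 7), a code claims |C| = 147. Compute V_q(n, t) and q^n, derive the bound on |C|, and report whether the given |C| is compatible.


V_q(n, t) = 1563, q^n = 177147, Hamming bound = 113, |C| = 147 > bound (violated).

Step 1: Compute V_q(n, t) = Σ_{j=0}^3 C(n, j) (q−1)^j.
  j = 0: C(11,0)·(2)^0 = 1·1 = 1.
  j = 1: C(11,1)·(2)^1 = 11·2 = 22.
  j = 2: C(11,2)·(2)^2 = 55·4 = 220.
  j = 3: C(11,3)·(2)^3 = 165·8 = 1320.
  V_q(n, t) = 1 + 22 + 220 + 1320 = 1563.
Step 2: q^n = 3^11 = 177147.
Step 3: Hamming bound ⌊q^n / V_q(n,t)⌋ = ⌊177147/1563⌋ = 113.
Step 4: Compare |C| = 147 to 113: violated.
The claimed |C| lies above the Hamming bound, so no 3-ary code of length 11 with d ≥ 7 can have 147 codewords.


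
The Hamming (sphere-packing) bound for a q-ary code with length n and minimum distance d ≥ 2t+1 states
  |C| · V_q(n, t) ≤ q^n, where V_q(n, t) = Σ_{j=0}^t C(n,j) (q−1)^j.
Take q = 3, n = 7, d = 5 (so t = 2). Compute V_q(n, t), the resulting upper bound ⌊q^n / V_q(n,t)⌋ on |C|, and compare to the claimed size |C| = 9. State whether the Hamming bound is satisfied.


V_q(n, t) = 99, q^n = 2187, Hamming bound = 22, |C| = 9 ≤ bound (satisfied).

Step 1: Compute V_q(n, t) = Σ_{j=0}^2 C(n, j) (q−1)^j.
  j = 0: C(7,0)·(2)^0 = 1·1 = 1.
  j = 1: C(7,1)·(2)^1 = 7·2 = 14.
  j = 2: C(7,2)·(2)^2 = 21·4 = 84.
  V_q(n, t) = 1 + 14 + 84 = 99.
Step 2: q^n = 3^7 = 2187.
Step 3: Hamming bound ⌊q^n / V_q(n,t)⌋ = ⌊2187/99⌋ = 22.
Step 4: Compare |C| = 9 to 22: satisfied.
The claimed |C| lies below the Hamming bound.


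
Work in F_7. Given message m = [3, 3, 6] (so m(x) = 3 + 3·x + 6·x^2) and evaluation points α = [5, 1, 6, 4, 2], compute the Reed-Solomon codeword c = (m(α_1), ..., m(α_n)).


c = [0, 5, 6, 6, 5]

Message polynomial: m(x) = 3 + 3·x + 6·x^2 (mod 7).
For each evaluation point α_i, compute m(α_i) mod 7:
  α_1 = 5: Horner steps 6 → 5 → 0, so m(5) = 0.
  α_2 = 1: Horner steps 6 → 2 → 5, so m(1) = 5.
  α_3 = 6: Horner steps 6 → 4 → 6, so m(6) = 6.
  α_4 = 4: Horner steps 6 → 6 → 6, so m(4) = 6.
  α_5 = 2: Horner steps 6 → 1 → 5, so m(2) = 5.
Codeword c = [0, 5, 6, 6, 5] ∈ F_7^5.


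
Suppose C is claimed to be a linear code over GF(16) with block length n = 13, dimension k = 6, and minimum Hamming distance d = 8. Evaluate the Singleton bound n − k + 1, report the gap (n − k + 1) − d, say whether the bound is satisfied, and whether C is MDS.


Singleton RHS = n − k + 1 = 8, slack = 0, bound satisfied, MDS.

Singleton bound: d ≤ n − k + 1.
Here n = 13, k = 6, so n − k + 1 = 8.
Given d = 8, check d ≤ 8: YES.
Slack = (n − k + 1) − d = 0.
The code is MDS (slack = 0).
Description: the claimed parameters are [13, 6, 8]_16; such a code would be MDS (meets Singleton bound).


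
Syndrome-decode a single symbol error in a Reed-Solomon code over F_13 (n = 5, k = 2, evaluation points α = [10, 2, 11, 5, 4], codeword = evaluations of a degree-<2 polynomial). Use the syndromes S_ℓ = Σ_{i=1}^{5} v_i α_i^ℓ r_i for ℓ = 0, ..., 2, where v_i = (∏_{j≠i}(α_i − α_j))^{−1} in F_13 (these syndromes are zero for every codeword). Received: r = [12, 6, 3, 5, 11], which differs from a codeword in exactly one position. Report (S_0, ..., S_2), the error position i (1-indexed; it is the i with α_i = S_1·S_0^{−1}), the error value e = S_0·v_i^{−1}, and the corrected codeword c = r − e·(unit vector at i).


S = (7, 2, 8), error at position 5, error magnitude e = 10, c = [12, 6, 3, 5, 1].

Step 1: column multipliers v_i = (∏_{j≠i}(α_i − α_j))^{−1} mod 13.
  i = 1 (α = 10): (10−2)(10−11)(10−5)(10−4) = 8·(−1)·5·6 = −240 ≡ 7, so v_1 = 7^{−1} = 2 (mod 13).
  i = 2 (α = 2): (2−10)(2−11)(2−5)(2−4) = (−8)·(−9)·(−3)·(−2) = 432 ≡ 3, so v_2 = 3^{−1} = 9 (mod 13).
  i = 3 (α = 11): (11−10)(11−2)(11−5)(11−4) = 1·9·6·7 = 378 ≡ 1, so v_3 = 1^{−1} = 1 (mod 13).
  i = 4 (α = 5): (5−10)(5−2)(5−11)(5−4) = (−5)·3·(−6)·1 = 90 ≡ 12, so v_4 = 12^{−1} = 12 (mod 13).
  i = 5 (α = 4): (4−10)(4−2)(4−11)(4−5) = (−6)·2·(−7)·(−1) = −84 ≡ 7, so v_5 = 7^{−1} = 2 (mod 13).
  v = [2, 9, 1, 12, 2].
Step 2: syndromes of r = [12, 6, 3, 5, 11] (all sums mod 13).
  S_0 = Σ v_i r_i = 2·12 + 9·6 + 1·3 + 12·5 + 2·11 = 163 ≡ 7.
  S_1 = Σ v_i α_i r_i = 2·10·12 + 9·2·6 + 1·11·3 + 12·5·5 + 2·4·11 = 769 ≡ 2.
  α_i^2 mod 13 = [9, 4, 4, 12, 3].
  S_2 = Σ v_i α_i^2 r_i = 2·9·12 + 9·4·6 + 1·4·3 + 12·12·5 + 2·3·11 = 1230 ≡ 8.
  S = (7, 2, 8) ≠ 0, so r is not a codeword (an error is present).
Step 3: locate the error. For a single error e at position i, S_ℓ = v_i·e·α_i^ℓ, so α_err = S_1/S_0.
  S_0^{−1} = 7^{−1} = 2 (mod 13), so α_err = 2·2 = 4 ≡ 4 = α_5. Error position i = 5.
  Consistency check: S_2/S_1 = 8·7 = 56 ≡ 4 = α_err ✓ (single-error assumption holds).
Step 4: error magnitude e = S_0/v_5 = S_0·∏_{j≠5}(α_5 − α_j) = 7·7 = 49 ≡ 10 (mod 13).
Step 5: correct position 5: c_5 = r_5 − e = 11 − 10 ≡ 1 (mod 13). Hence c = [12, 6, 3, 5, 1].
  Check: interpolating c through the α_i gives m(x) = 11 + 4·x (degree < 2) with m(α_i) = c_i for every i, so c is indeed a codeword.


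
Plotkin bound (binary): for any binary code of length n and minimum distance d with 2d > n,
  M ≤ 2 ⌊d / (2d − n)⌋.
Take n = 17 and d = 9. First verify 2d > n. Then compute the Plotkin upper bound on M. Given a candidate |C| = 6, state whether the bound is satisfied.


Plotkin bound M ≤ 18; given |C| = 6 ≤ bound (satisfied).

Check applicability: 2d = 18, n = 17.
2d − n = 1 > 0, so Plotkin applies.
Compute d/(2d−n) = 9/1 ≈ 9.0000.
⌊d/(2d−n)⌋ = 9.
Plotkin bound: M ≤ 2·9 = 18.
Given |C| = 6, check: satisfied.
This |C| is below the Plotkin bound.


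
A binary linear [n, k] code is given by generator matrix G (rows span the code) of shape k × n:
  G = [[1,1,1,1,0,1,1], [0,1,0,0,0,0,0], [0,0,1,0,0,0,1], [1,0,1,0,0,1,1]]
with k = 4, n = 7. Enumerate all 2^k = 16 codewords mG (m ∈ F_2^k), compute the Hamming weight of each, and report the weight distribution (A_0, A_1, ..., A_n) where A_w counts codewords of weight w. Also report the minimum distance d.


Weight distribution: A_0 = 1, A_1 = 2, A_2 = 3, A_3 = 4, A_4 = 3, A_5 = 2, A_6 = 1. Minimum distance d = 1.

Enumerate all 2^4 = 16 messages m ∈ F_2^4.
For each, compute codeword c = mG in F_2^7, then tally its weight.
  m = 0000 → c = 0000000, weight = 0.
  m = 1000 → c = 1111011, weight = 6.
  m = 0100 → c = 0100000, weight = 1.
  m = 1100 → c = 1011011, weight = 5.
  m = 0010 → c = 0010001, weight = 2.
  m = 1010 → c = 1101010, weight = 4.
  m = 0110 → c = 0110001, weight = 3.
  m = 1110 → c = 1001010, weight = 3.
  m = 0001 → c = 1010011, weight = 4.
  m = 1001 → c = 0101000, weight = 2.
  m = 0101 → c = 1110011, weight = 5.
  m = 1101 → c = 0001000, weight = 1.
  m = 0011 → c = 1000010, weight = 2.
  m = 1011 → c = 0111001, weight = 4.
  m = 0111 → c = 1100010, weight = 3.
  m = 1111 → c = 0011001, weight = 3.
Tally weights:
  weight 0: 1 codewords.
  weight 1: 2 codewords.
  weight 2: 3 codewords.
  weight 3: 4 codewords.
  weight 4: 3 codewords.
  weight 5: 2 codewords.
  weight 6: 1 codewords.
Minimum distance d = smallest w > 0 with A_w > 0 = 1.
Sanity: Σ A_w = 16 = 2^4 = 16 ✓.


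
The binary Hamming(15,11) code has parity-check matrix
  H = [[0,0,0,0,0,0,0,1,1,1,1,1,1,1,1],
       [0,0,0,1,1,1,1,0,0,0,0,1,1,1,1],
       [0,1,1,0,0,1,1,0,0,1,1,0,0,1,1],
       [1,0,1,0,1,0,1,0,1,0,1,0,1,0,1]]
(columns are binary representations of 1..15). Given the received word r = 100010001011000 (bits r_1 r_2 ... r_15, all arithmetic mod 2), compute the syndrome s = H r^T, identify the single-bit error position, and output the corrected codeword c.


s = (1, 0, 1, 0)^T, error position = 10, corrected codeword c = 100010001111000

Compute s = H r^T mod 2 one row at a time:
  s_1 = 0 + 1 + 0 + 1 + 1 + 0 + 0 + 0 = 3 ≡ 1 (mod 2).
  s_2 = 0 + 1 + 0 + 0 + 1 + 0 + 0 + 0 = 2 ≡ 0 (mod 2).
  s_3 = 0 + 0 + 0 + 0 + 0 + 1 + 0 + 0 = 1 ≡ 1 (mod 2).
  s_4 = 1 + 0 + 1 + 0 + 1 + 1 + 0 + 0 = 4 ≡ 0 (mod 2).
s = (1, 0, 1, 0)^T — this equals column 10 of H (binary 1010), so error is at position 10.
Correct: flip bit 10 of r = 100010001011000 to get c = 100010001111000.


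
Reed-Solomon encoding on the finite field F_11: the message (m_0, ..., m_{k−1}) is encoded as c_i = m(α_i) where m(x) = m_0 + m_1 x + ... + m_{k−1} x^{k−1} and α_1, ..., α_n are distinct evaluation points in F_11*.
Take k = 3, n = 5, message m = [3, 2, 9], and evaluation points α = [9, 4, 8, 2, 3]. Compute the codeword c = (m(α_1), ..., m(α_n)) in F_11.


c = [2, 1, 1, 10, 2]

Message polynomial: m(x) = 3 + 2·x + 9·x^2 (mod 11).
For each evaluation point α_i, compute m(α_i) mod 11:
  α_1 = 9: Horner steps 9 → 6 → 2, so m(9) = 2.
  α_2 = 4: Horner steps 9 → 5 → 1, so m(4) = 1.
  α_3 = 8: Horner steps 9 → 8 → 1, so m(8) = 1.
  α_4 = 2: Horner steps 9 → 9 → 10, so m(2) = 10.
  α_5 = 3: Horner steps 9 → 7 → 2, so m(3) = 2.
Codeword c = [2, 1, 1, 10, 2] ∈ F_11^5.


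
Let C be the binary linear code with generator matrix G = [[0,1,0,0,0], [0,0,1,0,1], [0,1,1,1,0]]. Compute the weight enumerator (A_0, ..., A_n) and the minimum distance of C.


Weight distribution: A_0 = 1, A_1 = 1, A_2 = 3, A_3 = 3. Minimum distance d = 1.

Enumerate all 2^3 = 8 messages m ∈ F_2^3.
For each, compute codeword c = mG in F_2^5, then tally its weight.
  m = 000 → c = 00000, weight = 0.
  m = 100 → c = 01000, weight = 1.
  m = 010 → c = 00101, weight = 2.
  m = 110 → c = 01101, weight = 3.
  m = 001 → c = 01110, weight = 3.
  m = 101 → c = 00110, weight = 2.
  m = 011 → c = 01011, weight = 3.
  m = 111 → c = 00011, weight = 2.
Tally weights:
  weight 0: 1 codewords.
  weight 1: 1 codewords.
  weight 2: 3 codewords.
  weight 3: 3 codewords.
Minimum distance d = smallest w > 0 with A_w > 0 = 1.
Sanity: Σ A_w = 8 = 2^3 = 8 ✓.


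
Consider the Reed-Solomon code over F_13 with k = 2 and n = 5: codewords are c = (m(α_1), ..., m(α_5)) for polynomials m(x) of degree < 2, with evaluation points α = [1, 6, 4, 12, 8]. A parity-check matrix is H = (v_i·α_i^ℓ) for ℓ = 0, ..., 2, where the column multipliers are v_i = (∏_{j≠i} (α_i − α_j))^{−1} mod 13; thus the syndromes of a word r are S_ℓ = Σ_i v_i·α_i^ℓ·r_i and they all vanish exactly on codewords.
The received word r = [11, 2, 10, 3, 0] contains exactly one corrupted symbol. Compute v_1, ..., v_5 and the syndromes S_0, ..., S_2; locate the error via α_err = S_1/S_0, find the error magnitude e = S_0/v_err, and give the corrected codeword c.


S = (12, 7, 3), error at position 2, error magnitude e = 10, c = [11, 5, 10, 3, 0].

Step 1: column multipliers v_i = (∏_{j≠i}(α_i − α_j))^{−1} mod 13.
  i = 1 (α = 1): (1−6)(1−4)(1−12)(1−8) = (−5)·(−3)·(−11)·(−7) = 1155 ≡ 11, so v_1 = 11^{−1} = 6 (mod 13).
  i = 2 (α = 6): (6−1)(6−4)(6−12)(6−8) = 5·2·(−6)·(−2) = 120 ≡ 3, so v_2 = 3^{−1} = 9 (mod 13).
  i = 3 (α = 4): (4−1)(4−6)(4−12)(4−8) = 3·(−2)·(−8)·(−4) = −192 ≡ 3, so v_3 = 3^{−1} = 9 (mod 13).
  i = 4 (α = 12): (12−1)(12−6)(12−4)(12−8) = 11·6·8·4 = 2112 ≡ 6, so v_4 = 6^{−1} = 11 (mod 13).
  i = 5 (α = 8): (8−1)(8−6)(8−4)(8−12) = 7·2·4·(−4) = −224 ≡ 10, so v_5 = 10^{−1} = 4 (mod 13).
  v = [6, 9, 9, 11, 4].
Step 2: syndromes of r = [11, 2, 10, 3, 0] (all sums mod 13).
  S_0 = Σ v_i r_i = 6·11 + 9·2 + 9·10 + 11·3 + 4·0 = 207 ≡ 12.
  S_1 = Σ v_i α_i r_i = 6·1·11 + 9·6·2 + 9·4·10 + 11·12·3 + 4·8·0 = 930 ≡ 7.
  α_i^2 mod 13 = [1, 10, 3, 1, 12].
  S_2 = Σ v_i α_i^2 r_i = 6·1·11 + 9·10·2 + 9·3·10 + 11·1·3 + 4·12·0 = 549 ≡ 3.
  S = (12, 7, 3) ≠ 0, so r is not a codeword (an error is present).
Step 3: locate the error. For a single error e at position i, S_ℓ = v_i·e·α_i^ℓ, so α_err = S_1/S_0.
  S_0^{−1} = 12^{−1} = 12 (mod 13), so α_err = 7·12 = 84 ≡ 6 = α_2. Error position i = 2.
  Consistency check: S_2/S_1 = 3·2 = 6 ≡ 6 = α_err ✓ (single-error assumption holds).
Step 4: error magnitude e = S_0/v_2 = S_0·∏_{j≠2}(α_2 − α_j) = 12·3 = 36 ≡ 10 (mod 13).
Step 5: correct position 2: c_2 = r_2 − e = 2 − 10 ≡ 5 (mod 13). Hence c = [11, 5, 10, 3, 0].
  Check: interpolating c through the α_i gives m(x) = 7 + 4·x (degree < 2) with m(α_i) = c_i for every i, so c is indeed a codeword.


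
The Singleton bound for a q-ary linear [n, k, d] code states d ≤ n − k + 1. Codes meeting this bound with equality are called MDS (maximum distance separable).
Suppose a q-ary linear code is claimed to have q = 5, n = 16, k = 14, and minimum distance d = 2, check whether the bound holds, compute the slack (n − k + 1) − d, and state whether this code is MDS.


Singleton RHS = n − k + 1 = 3, slack = 1, bound satisfied, not MDS.

Singleton bound: d ≤ n − k + 1.
Here n = 16, k = 14, so n − k + 1 = 3.
Given d = 2, check d ≤ 3: YES.
Slack = (n − k + 1) − d = 1.
The code is NOT MDS (slack = 1 > 0).
Description: the claimed parameters are [16, 14, 2]_5; such a code would be non-MDS.


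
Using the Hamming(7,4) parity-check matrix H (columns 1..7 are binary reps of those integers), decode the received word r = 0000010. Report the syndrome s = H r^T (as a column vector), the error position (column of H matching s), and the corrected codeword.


s = (1, 1, 0)^T, error position = 6, corrected codeword c = 0000000

Compute s = H r^T mod 2 one row at a time:
  s_1 = 0 + 0 + 1 + 0 = 1 ≡ 1 (mod 2).
  s_2 = 0 + 0 + 1 + 0 = 1 ≡ 1 (mod 2).
  s_3 = 0 + 0 + 0 + 0 = 0 ≡ 0 (mod 2).
s = (1, 1, 0)^T — this equals column 6 of H (binary 110), so error is at position 6.
Correct: flip bit 6 of r = 0000010 to get c = 0000000.


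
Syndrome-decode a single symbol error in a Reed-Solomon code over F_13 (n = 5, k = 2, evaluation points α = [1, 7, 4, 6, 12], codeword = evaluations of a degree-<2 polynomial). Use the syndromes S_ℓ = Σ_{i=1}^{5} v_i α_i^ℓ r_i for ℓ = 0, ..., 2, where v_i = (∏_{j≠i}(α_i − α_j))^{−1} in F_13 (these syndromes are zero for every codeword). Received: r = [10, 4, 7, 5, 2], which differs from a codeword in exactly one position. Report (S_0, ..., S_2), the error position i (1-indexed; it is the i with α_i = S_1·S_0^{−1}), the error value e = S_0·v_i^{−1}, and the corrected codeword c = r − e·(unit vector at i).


S = (3, 10, 3), error at position 5, error magnitude e = 3, c = [10, 4, 7, 5, 12].

Step 1: column multipliers v_i = (∏_{j≠i}(α_i − α_j))^{−1} mod 13.
  i = 1 (α = 1): (1−7)(1−4)(1−6)(1−12) = (−6)·(−3)·(−5)·(−11) = 990 ≡ 2, so v_1 = 2^{−1} = 7 (mod 13).
  i = 2 (α = 7): (7−1)(7−4)(7−6)(7−12) = 6·3·1·(−5) = −90 ≡ 1, so v_2 = 1^{−1} = 1 (mod 13).
  i = 3 (α = 4): (4−1)(4−7)(4−6)(4−12) = 3·(−3)·(−2)·(−8) = −144 ≡ 12, so v_3 = 12^{−1} = 12 (mod 13).
  i = 4 (α = 6): (6−1)(6−7)(6−4)(6−12) = 5·(−1)·2·(−6) = 60 ≡ 8, so v_4 = 8^{−1} = 5 (mod 13).
  i = 5 (α = 12): (12−1)(12−7)(12−4)(12−6) = 11·5·8·6 = 2640 ≡ 1, so v_5 = 1^{−1} = 1 (mod 13).
  v = [7, 1, 12, 5, 1].
Step 2: syndromes of r = [10, 4, 7, 5, 2] (all sums mod 13).
  S_0 = Σ v_i r_i = 7·10 + 1·4 + 12·7 + 5·5 + 1·2 = 185 ≡ 3.
  S_1 = Σ v_i α_i r_i = 7·1·10 + 1·7·4 + 12·4·7 + 5·6·5 + 1·12·2 = 608 ≡ 10.
  α_i^2 mod 13 = [1, 10, 3, 10, 1].
  S_2 = Σ v_i α_i^2 r_i = 7·1·10 + 1·10·4 + 12·3·7 + 5·10·5 + 1·1·2 = 614 ≡ 3.
  S = (3, 10, 3) ≠ 0, so r is not a codeword (an error is present).
Step 3: locate the error. For a single error e at position i, S_ℓ = v_i·e·α_i^ℓ, so α_err = S_1/S_0.
  S_0^{−1} = 3^{−1} = 9 (mod 13), so α_err = 10·9 = 90 ≡ 12 = α_5. Error position i = 5.
  Consistency check: S_2/S_1 = 3·4 = 12 ≡ 12 = α_err ✓ (single-error assumption holds).
Step 4: error magnitude e = S_0/v_5 = S_0·∏_{j≠5}(α_5 − α_j) = 3·1 = 3 ≡ 3 (mod 13).
Step 5: correct position 5: c_5 = r_5 − e = 2 − 3 ≡ 12 (mod 13). Hence c = [10, 4, 7, 5, 12].
  Check: interpolating c through the α_i gives m(x) = 11 + 12·x (degree < 2) with m(α_i) = c_i for every i, so c is indeed a codeword.


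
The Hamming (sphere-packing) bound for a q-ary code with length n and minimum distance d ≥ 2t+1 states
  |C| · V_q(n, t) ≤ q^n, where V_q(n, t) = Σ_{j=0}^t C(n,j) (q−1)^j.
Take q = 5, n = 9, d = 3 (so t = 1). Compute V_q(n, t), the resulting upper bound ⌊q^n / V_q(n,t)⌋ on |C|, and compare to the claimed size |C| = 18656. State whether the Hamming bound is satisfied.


V_q(n, t) = 37, q^n = 1953125, Hamming bound = 52787, |C| = 18656 ≤ bound (satisfied).

Step 1: Compute V_q(n, t) = Σ_{j=0}^1 C(n, j) (q−1)^j.
  j = 0: C(9,0)·(4)^0 = 1·1 = 1.
  j = 1: C(9,1)·(4)^1 = 9·4 = 36.
  V_q(n, t) = 1 + 36 = 37.
Step 2: q^n = 5^9 = 1953125.
Step 3: Hamming bound ⌊q^n / V_q(n,t)⌋ = ⌊1953125/37⌋ = 52787.
Step 4: Compare |C| = 18656 to 52787: satisfied.
The claimed |C| lies below the Hamming bound.


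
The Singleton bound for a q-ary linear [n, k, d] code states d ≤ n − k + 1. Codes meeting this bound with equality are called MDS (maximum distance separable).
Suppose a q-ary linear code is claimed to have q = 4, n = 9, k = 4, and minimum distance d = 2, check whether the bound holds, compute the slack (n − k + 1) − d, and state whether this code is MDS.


Singleton RHS = n − k + 1 = 6, slack = 4, bound satisfied, not MDS.

Singleton bound: d ≤ n − k + 1.
Here n = 9, k = 4, so n − k + 1 = 6.
Given d = 2, check d ≤ 6: YES.
Slack = (n − k + 1) − d = 4.
The code is NOT MDS (slack = 4 > 0).
Description: the claimed parameters are [9, 4, 2]_4; such a code would be non-MDS.


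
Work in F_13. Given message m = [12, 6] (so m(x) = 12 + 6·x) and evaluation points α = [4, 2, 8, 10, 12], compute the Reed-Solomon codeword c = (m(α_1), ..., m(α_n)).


c = [10, 11, 8, 7, 6]

Message polynomial: m(x) = 12 + 6·x (mod 13).
For each evaluation point α_i, compute m(α_i) mod 13:
  α_1 = 4: Horner steps 6 → 10, so m(4) = 10.
  α_2 = 2: Horner steps 6 → 11, so m(2) = 11.
  α_3 = 8: Horner steps 6 → 8, so m(8) = 8.
  α_4 = 10: Horner steps 6 → 7, so m(10) = 7.
  α_5 = 12: Horner steps 6 → 6, so m(12) = 6.
Codeword c = [10, 11, 8, 7, 6] ∈ F_13^5.


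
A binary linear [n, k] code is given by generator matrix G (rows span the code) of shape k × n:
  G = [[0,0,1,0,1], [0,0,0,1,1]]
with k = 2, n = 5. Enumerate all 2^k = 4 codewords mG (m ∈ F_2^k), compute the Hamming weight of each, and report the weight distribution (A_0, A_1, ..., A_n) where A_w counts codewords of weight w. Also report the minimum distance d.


Weight distribution: A_0 = 1, A_2 = 3. Minimum distance d = 2.

Enumerate all 2^2 = 4 messages m ∈ F_2^2.
For each, compute codeword c = mG in F_2^5, then tally its weight.
  m = 00 → c = 00000, weight = 0.
  m = 10 → c = 00101, weight = 2.
  m = 01 → c = 00011, weight = 2.
  m = 11 → c = 00110, weight = 2.
Tally weights:
  weight 0: 1 codewords.
  weight 2: 3 codewords.
Minimum distance d = smallest w > 0 with A_w > 0 = 2.
Sanity: Σ A_w = 4 = 2^2 = 4 ✓.


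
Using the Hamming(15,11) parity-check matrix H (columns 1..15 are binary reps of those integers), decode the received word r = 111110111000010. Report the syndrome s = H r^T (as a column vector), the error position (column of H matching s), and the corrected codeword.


s = (1, 0, 0, 1)^T, error position = 9, corrected codeword c = 111110110000010

Compute s = H r^T mod 2 one row at a time:
  s_1 = 1 + 1 + 0 + 0 + 0 + 0 + 1 + 0 = 3 ≡ 1 (mod 2).
  s_2 = 1 + 1 + 0 + 1 + 0 + 0 + 1 + 0 = 4 ≡ 0 (mod 2).
  s_3 = 1 + 1 + 0 + 1 + 0 + 0 + 1 + 0 = 4 ≡ 0 (mod 2).
  s_4 = 1 + 1 + 1 + 1 + 1 + 0 + 0 + 0 = 5 ≡ 1 (mod 2).
s = (1, 0, 0, 1)^T — this equals column 9 of H (binary 1001), so error is at position 9.
Correct: flip bit 9 of r = 111110111000010 to get c = 111110110000010.


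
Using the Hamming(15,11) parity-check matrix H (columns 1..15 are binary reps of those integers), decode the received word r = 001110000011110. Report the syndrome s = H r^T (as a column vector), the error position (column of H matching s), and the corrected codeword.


s = (0, 1, 1, 0)^T, error position = 6, corrected codeword c = 001111000011110

Compute s = H r^T mod 2 one row at a time:
  s_1 = 0 + 0 + 0 + 1 + 1 + 1 + 1 + 0 = 4 ≡ 0 (mod 2).
  s_2 = 1 + 1 + 0 + 0 + 1 + 1 + 1 + 0 = 5 ≡ 1 (mod 2).
  s_3 = 0 + 1 + 0 + 0 + 0 + 1 + 1 + 0 = 3 ≡ 1 (mod 2).
  s_4 = 0 + 1 + 1 + 0 + 0 + 1 + 1 + 0 = 4 ≡ 0 (mod 2).
s = (0, 1, 1, 0)^T — this equals column 6 of H (binary 0110), so error is at position 6.
Correct: flip bit 6 of r = 001110000011110 to get c = 001111000011110.


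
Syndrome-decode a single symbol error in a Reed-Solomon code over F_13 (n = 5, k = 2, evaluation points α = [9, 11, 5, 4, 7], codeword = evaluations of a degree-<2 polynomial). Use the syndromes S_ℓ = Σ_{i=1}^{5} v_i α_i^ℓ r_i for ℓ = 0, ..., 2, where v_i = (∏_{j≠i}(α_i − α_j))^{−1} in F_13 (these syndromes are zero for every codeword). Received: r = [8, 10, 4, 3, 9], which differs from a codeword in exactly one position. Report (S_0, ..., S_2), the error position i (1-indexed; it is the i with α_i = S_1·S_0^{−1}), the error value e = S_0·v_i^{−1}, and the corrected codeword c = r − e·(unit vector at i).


S = (9, 11, 12), error at position 5, error magnitude e = 3, c = [8, 10, 4, 3, 6].

Step 1: column multipliers v_i = (∏_{j≠i}(α_i − α_j))^{−1} mod 13.
  i = 1 (α = 9): (9−11)(9−5)(9−4)(9−7) = (−2)·4·5·2 = −80 ≡ 11, so v_1 = 11^{−1} = 6 (mod 13).
  i = 2 (α = 11): (11−9)(11−5)(11−4)(11−7) = 2·6·7·4 = 336 ≡ 11, so v_2 = 11^{−1} = 6 (mod 13).
  i = 3 (α = 5): (5−9)(5−11)(5−4)(5−7) = (−4)·(−6)·1·(−2) = −48 ≡ 4, so v_3 = 4^{−1} = 10 (mod 13).
  i = 4 (α = 4): (4−9)(4−11)(4−5)(4−7) = (−5)·(−7)·(−1)·(−3) = 105 ≡ 1, so v_4 = 1^{−1} = 1 (mod 13).
  i = 5 (α = 7): (7−9)(7−11)(7−5)(7−4) = (−2)·(−4)·2·3 = 48 ≡ 9, so v_5 = 9^{−1} = 3 (mod 13).
  v = [6, 6, 10, 1, 3].
Step 2: syndromes of r = [8, 10, 4, 3, 9] (all sums mod 13).
  S_0 = Σ v_i r_i = 6·8 + 6·10 + 10·4 + 1·3 + 3·9 = 178 ≡ 9.
  S_1 = Σ v_i α_i r_i = 6·9·8 + 6·11·10 + 10·5·4 + 1·4·3 + 3·7·9 = 1493 ≡ 11.
  α_i^2 mod 13 = [3, 4, 12, 3, 10].
  S_2 = Σ v_i α_i^2 r_i = 6·3·8 + 6·4·10 + 10·12·4 + 1·3·3 + 3·10·9 = 1143 ≡ 12.
  S = (9, 11, 12) ≠ 0, so r is not a codeword (an error is present).
Step 3: locate the error. For a single error e at position i, S_ℓ = v_i·e·α_i^ℓ, so α_err = S_1/S_0.
  S_0^{−1} = 9^{−1} = 3 (mod 13), so α_err = 11·3 = 33 ≡ 7 = α_5. Error position i = 5.
  Consistency check: S_2/S_1 = 12·6 = 72 ≡ 7 = α_err ✓ (single-error assumption holds).
Step 4: error magnitude e = S_0/v_5 = S_0·∏_{j≠5}(α_5 − α_j) = 9·9 = 81 ≡ 3 (mod 13).
Step 5: correct position 5: c_5 = r_5 − e = 9 − 3 ≡ 6 (mod 13). Hence c = [8, 10, 4, 3, 6].
  Check: interpolating c through the α_i gives m(x) = 12 + 1·x (degree < 2) with m(α_i) = c_i for every i, so c is indeed a codeword.


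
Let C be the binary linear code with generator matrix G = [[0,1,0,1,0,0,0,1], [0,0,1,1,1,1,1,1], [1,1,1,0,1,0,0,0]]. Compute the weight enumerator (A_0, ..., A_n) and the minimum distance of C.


Weight distribution: A_0 = 1, A_3 = 2, A_4 = 1, A_5 = 2, A_6 = 2. Minimum distance d = 3.

Enumerate all 2^3 = 8 messages m ∈ F_2^3.
For each, compute codeword c = mG in F_2^8, then tally its weight.
  m = 000 → c = 00000000, weight = 0.
  m = 100 → c = 01010001, weight = 3.
  m = 010 → c = 00111111, weight = 6.
  m = 110 → c = 01101110, weight = 5.
  m = 001 → c = 11101000, weight = 4.
  m = 101 → c = 10111001, weight = 5.
  m = 011 → c = 11010111, weight = 6.
  m = 111 → c = 10000110, weight = 3.
Tally weights:
  weight 0: 1 codewords.
  weight 3: 2 codewords.
  weight 4: 1 codewords.
  weight 5: 2 codewords.
  weight 6: 2 codewords.
Minimum distance d = smallest w > 0 with A_w > 0 = 3.
Sanity: Σ A_w = 8 = 2^3 = 8 ✓.


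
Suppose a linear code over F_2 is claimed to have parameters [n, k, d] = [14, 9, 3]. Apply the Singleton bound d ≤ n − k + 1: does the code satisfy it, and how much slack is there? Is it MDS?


Singleton RHS = n − k + 1 = 6, slack = 3, bound satisfied, not MDS.

Singleton bound: d ≤ n − k + 1.
Here n = 14, k = 9, so n − k + 1 = 6.
Given d = 3, check d ≤ 6: YES.
Slack = (n − k + 1) − d = 3.
The code is NOT MDS (slack = 3 > 0).
Description: the claimed parameters are [14, 9, 3]_2; such a code would be non-MDS.


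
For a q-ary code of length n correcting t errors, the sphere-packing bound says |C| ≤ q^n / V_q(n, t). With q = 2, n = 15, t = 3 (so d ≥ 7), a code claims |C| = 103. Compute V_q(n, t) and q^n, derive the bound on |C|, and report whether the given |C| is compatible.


V_q(n, t) = 576, q^n = 32768, Hamming bound = 56, |C| = 103 > bound (violated).

Step 1: Compute V_q(n, t) = Σ_{j=0}^3 C(n, j) (q−1)^j.
  j = 0: C(15,0)·(1)^0 = 1·1 = 1.
  j = 1: C(15,1)·(1)^1 = 15·1 = 15.
  j = 2: C(15,2)·(1)^2 = 105·1 = 105.
  j = 3: C(15,3)·(1)^3 = 455·1 = 455.
  V_q(n, t) = 1 + 15 + 105 + 455 = 576.
Step 2: q^n = 2^15 = 32768.
Step 3: Hamming bound ⌊q^n / V_q(n,t)⌋ = ⌊32768/576⌋ = 56.
Step 4: Compare |C| = 103 to 56: violated.
The claimed |C| lies above the Hamming bound, so no 2-ary code of length 15 with d ≥ 7 can have 103 codewords.


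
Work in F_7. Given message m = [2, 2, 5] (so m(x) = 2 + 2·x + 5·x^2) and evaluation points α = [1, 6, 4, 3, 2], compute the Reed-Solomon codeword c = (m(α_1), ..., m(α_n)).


c = [2, 5, 6, 4, 5]

Message polynomial: m(x) = 2 + 2·x + 5·x^2 (mod 7).
For each evaluation point α_i, compute m(α_i) mod 7:
  α_1 = 1: Horner steps 5 → 0 → 2, so m(1) = 2.
  α_2 = 6: Horner steps 5 → 4 → 5, so m(6) = 5.
  α_3 = 4: Horner steps 5 → 1 → 6, so m(4) = 6.
  α_4 = 3: Horner steps 5 → 3 → 4, so m(3) = 4.
  α_5 = 2: Horner steps 5 → 5 → 5, so m(2) = 5.
Codeword c = [2, 5, 6, 4, 5] ∈ F_7^5.


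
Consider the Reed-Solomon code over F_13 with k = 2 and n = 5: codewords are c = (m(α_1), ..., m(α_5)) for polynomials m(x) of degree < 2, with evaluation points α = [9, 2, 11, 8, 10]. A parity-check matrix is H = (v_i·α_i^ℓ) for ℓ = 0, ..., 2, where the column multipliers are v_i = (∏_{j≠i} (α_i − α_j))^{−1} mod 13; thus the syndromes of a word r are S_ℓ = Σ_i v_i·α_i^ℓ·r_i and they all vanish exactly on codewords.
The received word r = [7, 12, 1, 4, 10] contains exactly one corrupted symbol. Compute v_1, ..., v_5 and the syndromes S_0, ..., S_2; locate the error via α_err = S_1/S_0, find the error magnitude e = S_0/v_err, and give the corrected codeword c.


S = (7, 12, 2), error at position 3, error magnitude e = 1, c = [7, 12, 0, 4, 10].

Step 1: column multipliers v_i = (∏_{j≠i}(α_i − α_j))^{−1} mod 13.
  i = 1 (α = 9): (9−2)(9−11)(9−8)(9−10) = 7·(−2)·1·(−1) = 14 ≡ 1, so v_1 = 1^{−1} = 1 (mod 13).
  i = 2 (α = 2): (2−9)(2−11)(2−8)(2−10) = (−7)·(−9)·(−6)·(−8) = 3024 ≡ 8, so v_2 = 8^{−1} = 5 (mod 13).
  i = 3 (α = 11): (11−9)(11−2)(11−8)(11−10) = 2·9·3·1 = 54 ≡ 2, so v_3 = 2^{−1} = 7 (mod 13).
  i = 4 (α = 8): (8−9)(8−2)(8−11)(8−10) = (−1)·6·(−3)·(−2) = −36 ≡ 3, so v_4 = 3^{−1} = 9 (mod 13).
  i = 5 (α = 10): (10−9)(10−2)(10−11)(10−8) = 1·8·(−1)·2 = −16 ≡ 10, so v_5 = 10^{−1} = 4 (mod 13).
  v = [1, 5, 7, 9, 4].
Step 2: syndromes of r = [7, 12, 1, 4, 10] (all sums mod 13).
  S_0 = Σ v_i r_i = 1·7 + 5·12 + 7·1 + 9·4 + 4·10 = 150 ≡ 7.
  S_1 = Σ v_i α_i r_i = 1·9·7 + 5·2·12 + 7·11·1 + 9·8·4 + 4·10·10 = 948 ≡ 12.
  α_i^2 mod 13 = [3, 4, 4, 12, 9].
  S_2 = Σ v_i α_i^2 r_i = 1·3·7 + 5·4·12 + 7·4·1 + 9·12·4 + 4·9·10 = 1081 ≡ 2.
  S = (7, 12, 2) ≠ 0, so r is not a codeword (an error is present).
Step 3: locate the error. For a single error e at position i, S_ℓ = v_i·e·α_i^ℓ, so α_err = S_1/S_0.
  S_0^{−1} = 7^{−1} = 2 (mod 13), so α_err = 12·2 = 24 ≡ 11 = α_3. Error position i = 3.
  Consistency check: S_2/S_1 = 2·12 = 24 ≡ 11 = α_err ✓ (single-error assumption holds).
Step 4: error magnitude e = S_0/v_3 = S_0·∏_{j≠3}(α_3 − α_j) = 7·2 = 14 ≡ 1 (mod 13).
Step 5: correct position 3: c_3 = r_3 − e = 1 − 1 ≡ 0 (mod 13). Hence c = [7, 12, 0, 4, 10].
  Check: interpolating c through the α_i gives m(x) = 6 + 3·x (degree < 2) with m(α_i) = c_i for every i, so c is indeed a codeword.


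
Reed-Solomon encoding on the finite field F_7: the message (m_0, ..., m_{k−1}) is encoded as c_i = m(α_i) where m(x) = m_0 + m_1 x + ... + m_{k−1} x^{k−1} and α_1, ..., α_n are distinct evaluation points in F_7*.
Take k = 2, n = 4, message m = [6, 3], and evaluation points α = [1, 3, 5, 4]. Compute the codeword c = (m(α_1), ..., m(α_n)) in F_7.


c = [2, 1, 0, 4]

Message polynomial: m(x) = 6 + 3·x (mod 7).
For each evaluation point α_i, compute m(α_i) mod 7:
  α_1 = 1: Horner steps 3 → 2, so m(1) = 2.
  α_2 = 3: Horner steps 3 → 1, so m(3) = 1.
  α_3 = 5: Horner steps 3 → 0, so m(5) = 0.
  α_4 = 4: Horner steps 3 → 4, so m(4) = 4.
Codeword c = [2, 1, 0, 4] ∈ F_7^4.


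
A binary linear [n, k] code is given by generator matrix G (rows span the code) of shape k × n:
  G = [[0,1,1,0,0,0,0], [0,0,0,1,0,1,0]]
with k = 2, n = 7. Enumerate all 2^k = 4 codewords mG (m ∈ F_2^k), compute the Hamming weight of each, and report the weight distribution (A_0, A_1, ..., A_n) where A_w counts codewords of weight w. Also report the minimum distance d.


Weight distribution: A_0 = 1, A_2 = 2, A_4 = 1. Minimum distance d = 2.

Enumerate all 2^2 = 4 messages m ∈ F_2^2.
For each, compute codeword c = mG in F_2^7, then tally its weight.
  m = 00 → c = 0000000, weight = 0.
  m = 10 → c = 0110000, weight = 2.
  m = 01 → c = 0001010, weight = 2.
  m = 11 → c = 0111010, weight = 4.
Tally weights:
  weight 0: 1 codewords.
  weight 2: 2 codewords.
  weight 4: 1 codewords.
Minimum distance d = smallest w > 0 with A_w > 0 = 2.
Sanity: Σ A_w = 4 = 2^2 = 4 ✓.


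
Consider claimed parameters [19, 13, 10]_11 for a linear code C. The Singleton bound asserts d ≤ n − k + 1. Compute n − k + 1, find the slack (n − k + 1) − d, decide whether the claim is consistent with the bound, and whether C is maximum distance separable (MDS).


Singleton RHS = n − k + 1 = 7, slack = -3, bound violated (no such code; not MDS).

Singleton bound: d ≤ n − k + 1.
Here n = 19, k = 13, so n − k + 1 = 7.
Given d = 10, check d ≤ 7: NO.
Slack = (n − k + 1) − d = -3.
The slack is negative: d = 10 exceeds n − k + 1 = 7 by 3, so the Singleton bound is violated and no linear [19, 13, 10]_11 code can exist. In particular it is not MDS (MDS requires d = n − k + 1 exactly).
Description: the claimed parameters are [19, 13, 10]_11; such a code would be impossible (violates the Singleton bound).


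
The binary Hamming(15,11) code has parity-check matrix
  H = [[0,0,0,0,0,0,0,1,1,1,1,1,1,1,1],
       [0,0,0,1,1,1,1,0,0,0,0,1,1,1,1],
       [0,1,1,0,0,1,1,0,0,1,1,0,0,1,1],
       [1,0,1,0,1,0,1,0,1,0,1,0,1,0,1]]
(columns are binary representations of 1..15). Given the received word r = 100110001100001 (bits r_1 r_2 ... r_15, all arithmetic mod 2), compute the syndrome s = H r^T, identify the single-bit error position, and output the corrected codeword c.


s = (1, 1, 0, 0)^T, error position = 12, corrected codeword c = 100110001101001

Compute s = H r^T mod 2 one row at a time:
  s_1 = 0 + 1 + 1 + 0 + 0 + 0 + 0 + 1 = 3 ≡ 1 (mod 2).
  s_2 = 1 + 1 + 0 + 0 + 0 + 0 + 0 + 1 = 3 ≡ 1 (mod 2).
  s_3 = 0 + 0 + 0 + 0 + 1 + 0 + 0 + 1 = 2 ≡ 0 (mod 2).
  s_4 = 1 + 0 + 1 + 0 + 1 + 0 + 0 + 1 = 4 ≡ 0 (mod 2).
s = (1, 1, 0, 0)^T — this equals column 12 of H (binary 1100), so error is at position 12.
Correct: flip bit 12 of r = 100110001100001 to get c = 100110001101001.


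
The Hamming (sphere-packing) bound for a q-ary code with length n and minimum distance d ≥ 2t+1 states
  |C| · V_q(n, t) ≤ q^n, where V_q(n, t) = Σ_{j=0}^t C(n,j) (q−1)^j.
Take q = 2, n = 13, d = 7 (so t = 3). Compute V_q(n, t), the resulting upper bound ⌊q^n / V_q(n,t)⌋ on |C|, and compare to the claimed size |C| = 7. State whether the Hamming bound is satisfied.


V_q(n, t) = 378, q^n = 8192, Hamming bound = 21, |C| = 7 ≤ bound (satisfied).

Step 1: Compute V_q(n, t) = Σ_{j=0}^3 C(n, j) (q−1)^j.
  j = 0: C(13,0)·(1)^0 = 1·1 = 1.
  j = 1: C(13,1)·(1)^1 = 13·1 = 13.
  j = 2: C(13,2)·(1)^2 = 78·1 = 78.
  j = 3: C(13,3)·(1)^3 = 286·1 = 286.
  V_q(n, t) = 1 + 13 + 78 + 286 = 378.
Step 2: q^n = 2^13 = 8192.
Step 3: Hamming bound ⌊q^n / V_q(n,t)⌋ = ⌊8192/378⌋ = 21.
Step 4: Compare |C| = 7 to 21: satisfied.
The claimed |C| lies below the Hamming bound.


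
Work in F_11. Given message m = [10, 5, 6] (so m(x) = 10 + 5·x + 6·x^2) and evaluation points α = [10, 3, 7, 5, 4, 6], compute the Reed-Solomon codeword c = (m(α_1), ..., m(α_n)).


c = [0, 2, 9, 9, 5, 3]

Message polynomial: m(x) = 10 + 5·x + 6·x^2 (mod 11).
For each evaluation point α_i, compute m(α_i) mod 11:
  α_1 = 10: Horner steps 6 → 10 → 0, so m(10) = 0.
  α_2 = 3: Horner steps 6 → 1 → 2, so m(3) = 2.
  α_3 = 7: Horner steps 6 → 3 → 9, so m(7) = 9.
  α_4 = 5: Horner steps 6 → 2 → 9, so m(5) = 9.
  α_5 = 4: Horner steps 6 → 7 → 5, so m(4) = 5.
  α_6 = 6: Horner steps 6 → 8 → 3, so m(6) = 3.
Codeword c = [0, 2, 9, 9, 5, 3] ∈ F_11^6.


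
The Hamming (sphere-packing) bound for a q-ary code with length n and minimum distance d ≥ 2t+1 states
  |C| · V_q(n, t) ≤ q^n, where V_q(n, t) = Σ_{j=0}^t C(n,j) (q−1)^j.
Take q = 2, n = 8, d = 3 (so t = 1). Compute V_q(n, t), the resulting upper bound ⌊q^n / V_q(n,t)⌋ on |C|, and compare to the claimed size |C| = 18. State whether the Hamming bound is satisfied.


V_q(n, t) = 9, q^n = 256, Hamming bound = 28, |C| = 18 ≤ bound (satisfied).

Step 1: Compute V_q(n, t) = Σ_{j=0}^1 C(n, j) (q−1)^j.
  j = 0: C(8,0)·(1)^0 = 1·1 = 1.
  j = 1: C(8,1)·(1)^1 = 8·1 = 8.
  V_q(n, t) = 1 + 8 = 9.
Step 2: q^n = 2^8 = 256.
Step 3: Hamming bound ⌊q^n / V_q(n,t)⌋ = ⌊256/9⌋ = 28.
Step 4: Compare |C| = 18 to 28: satisfied.
The claimed |C| lies below the Hamming bound.


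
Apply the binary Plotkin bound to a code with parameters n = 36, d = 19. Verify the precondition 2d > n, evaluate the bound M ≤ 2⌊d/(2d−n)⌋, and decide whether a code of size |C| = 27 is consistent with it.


Plotkin bound M ≤ 18; given |C| = 27 > bound (violated).

Check applicability: 2d = 38, n = 36.
2d − n = 2 > 0, so Plotkin applies.
Compute d/(2d−n) = 19/2 ≈ 9.5000.
⌊d/(2d−n)⌋ = 9.
Plotkin bound: M ≤ 2·9 = 18.
Given |C| = 27, check: VIOLATED.
This |C| is above the Plotkin bound, so no binary code with n = 36, d = 19 and 27 codewords exists.
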